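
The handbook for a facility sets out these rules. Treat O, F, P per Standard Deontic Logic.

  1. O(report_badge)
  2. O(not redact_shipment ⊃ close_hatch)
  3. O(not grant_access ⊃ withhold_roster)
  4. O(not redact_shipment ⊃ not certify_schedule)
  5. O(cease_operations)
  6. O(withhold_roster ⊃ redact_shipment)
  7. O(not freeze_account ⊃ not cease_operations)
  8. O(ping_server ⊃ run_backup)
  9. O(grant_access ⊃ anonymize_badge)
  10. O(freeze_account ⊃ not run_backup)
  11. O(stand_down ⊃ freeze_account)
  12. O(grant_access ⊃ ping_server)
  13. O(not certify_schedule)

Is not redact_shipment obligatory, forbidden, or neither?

Premise 5 states O(cease_operations) outright.
The contrapositive of premise 7 (O(not freeze_account ⊃ not cease_operations)) is O(cease_operations ⊃ freeze_account), and O(cease_operations) is already established, so O(freeze_account).
Premise 10 is O(freeze_account ⊃ not run_backup); since O(freeze_account), deontic closure gives O(not run_backup).
Premise 8, O(ping_server ⊃ run_backup), contraposes to O(not run_backup ⊃ not ping_server); with O(not run_backup) we get O(not ping_server).
Premise 12, O(grant_access ⊃ ping_server), contraposes to O(not ping_server ⊃ not grant_access); with O(not ping_server) we get O(not grant_access).
With premise 3, O(not grant_access ⊃ withhold_roster), the K-axiom yields O(withhold_roster).
From O(withhold_roster) and premise 6, O(withhold_roster ⊃ redact_shipment), we obtain O(redact_shipment).
Premises 1, 2, 4, 9, 11, 13 do not contribute to this derivation.
Thus O(redact_shipment), which is F(not redact_shipment): not redact_shipment is forbidden.

Forbidden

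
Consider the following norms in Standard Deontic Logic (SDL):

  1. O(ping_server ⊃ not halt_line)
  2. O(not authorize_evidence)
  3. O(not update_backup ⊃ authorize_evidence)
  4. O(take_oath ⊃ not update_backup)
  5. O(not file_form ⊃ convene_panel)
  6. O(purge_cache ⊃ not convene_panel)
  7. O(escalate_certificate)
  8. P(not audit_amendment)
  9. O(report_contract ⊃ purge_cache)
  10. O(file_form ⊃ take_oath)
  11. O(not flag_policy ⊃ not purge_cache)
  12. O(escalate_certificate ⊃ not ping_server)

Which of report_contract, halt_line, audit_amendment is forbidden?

Premise 2 gives O(not authorize_evidence).
Premise 3 is O(not update_backup ⊃ authorize_evidence); contrapositively O(not authorize_evidence ⊃ update_backup). Since O(not authorize_evidence) holds, K gives O(update_backup).
Premise 4, O(take_oath ⊃ not update_backup), contraposes to O(update_backup ⊃ not take_oath); with O(update_backup) we get O(not take_oath).
Premise 10 is O(file_form ⊃ take_oath); contrapositively O(not take_oath ⊃ not file_form). Since O(not take_oath) holds, K gives O(not file_form).
Premise 5 is O(not file_form ⊃ convene_panel); since O(not file_form), deontic closure gives O(convene_panel).
Premise 6, O(purge_cache ⊃ not convene_panel), contraposes to O(convene_panel ⊃ not purge_cache); with O(convene_panel) we get O(not purge_cache).
Premise 9 is O(report_contract ⊃ purge_cache); contrapositively O(not purge_cache ⊃ not report_contract). Since O(not purge_cache) holds, K gives O(not report_contract).
So O(not report_contract) holds, i.e. report_contract is forbidden. None of the other listed options is forbidden under the premises.

report_contract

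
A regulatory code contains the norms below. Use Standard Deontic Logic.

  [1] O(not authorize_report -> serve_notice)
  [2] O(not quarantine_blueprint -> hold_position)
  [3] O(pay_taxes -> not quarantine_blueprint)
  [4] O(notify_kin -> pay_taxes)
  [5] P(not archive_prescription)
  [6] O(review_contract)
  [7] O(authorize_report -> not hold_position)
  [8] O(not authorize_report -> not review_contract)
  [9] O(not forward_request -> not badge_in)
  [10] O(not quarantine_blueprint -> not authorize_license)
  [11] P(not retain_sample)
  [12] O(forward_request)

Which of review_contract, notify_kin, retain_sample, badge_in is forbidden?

notify_kin

Premise 6 states O(review_contract) outright.
The contrapositive of premise 8 (O(not authorize_report -> not review_contract)) is O(review_contract -> authorize_report), and O(review_contract) is already established, so O(authorize_report).
With premise 7, O(authorize_report -> not hold_position), the K-axiom yields O(not hold_position).
The contrapositive of premise 2 (O(not quarantine_blueprint -> hold_position)) is O(not hold_position -> quarantine_blueprint), and O(not hold_position) is already established, so O(quarantine_blueprint).
Premise 3 is O(pay_taxes -> not quarantine_blueprint); contrapositively O(quarantine_blueprint -> not pay_taxes). Since O(quarantine_blueprint) holds, K gives O(not pay_taxes).
Premise 4, O(notify_kin -> pay_taxes), contraposes to O(not pay_taxes -> not notify_kin); with O(not pay_taxes) we get O(not notify_kin).
So O(not notify_kin) holds, i.e. notify_kin is forbidden. None of the other listed options is forbidden under the premises.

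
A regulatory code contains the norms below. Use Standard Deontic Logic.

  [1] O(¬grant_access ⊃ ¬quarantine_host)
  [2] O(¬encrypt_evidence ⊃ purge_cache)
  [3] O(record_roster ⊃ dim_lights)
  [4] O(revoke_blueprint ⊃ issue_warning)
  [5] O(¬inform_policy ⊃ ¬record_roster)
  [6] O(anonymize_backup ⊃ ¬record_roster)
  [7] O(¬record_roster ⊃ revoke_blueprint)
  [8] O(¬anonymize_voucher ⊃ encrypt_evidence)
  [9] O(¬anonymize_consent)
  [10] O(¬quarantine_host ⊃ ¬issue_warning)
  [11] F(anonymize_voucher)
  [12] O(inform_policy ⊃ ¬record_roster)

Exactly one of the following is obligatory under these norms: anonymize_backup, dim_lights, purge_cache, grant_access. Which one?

Premises 5 and 12 are O(¬inform_policy ⊃ ¬record_roster) and O(inform_policy ⊃ ¬record_roster); every ideal world satisfies ¬inform_policy or inform_policy, so in either case ¬record_roster holds — hence O(¬record_roster).
From O(¬record_roster) and premise 7, O(¬record_roster ⊃ revoke_blueprint), we obtain O(revoke_blueprint).
Premise 4 is O(revoke_blueprint ⊃ issue_warning); since O(revoke_blueprint), deontic closure gives O(issue_warning).
Premise 10, O(¬quarantine_host ⊃ ¬issue_warning), contraposes to O(issue_warning ⊃ quarantine_host); with O(issue_warning) we get O(quarantine_host).
The contrapositive of premise 1 (O(¬grant_access ⊃ ¬quarantine_host)) is O(quarantine_host ⊃ grant_access), and O(quarantine_host) is already established, so O(grant_access).
So O(grant_access) holds — grant_access is obligatory. None of the other listed options is made obligatory by any chain of premises.

grant_access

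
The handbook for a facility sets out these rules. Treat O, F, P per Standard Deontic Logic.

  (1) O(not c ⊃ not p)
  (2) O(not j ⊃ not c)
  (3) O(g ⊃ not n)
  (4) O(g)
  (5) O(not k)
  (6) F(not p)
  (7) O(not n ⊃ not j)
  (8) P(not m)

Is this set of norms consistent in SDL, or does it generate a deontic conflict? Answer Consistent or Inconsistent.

Inconsistent

Premise 6 is F(not p), i.e. O(p).
Premise 1 is O(not c ⊃ not p); contrapositively O(p ⊃ c). Since O(p) holds, K gives O(c).
Premise 2, O(not j ⊃ not c), contraposes to O(c ⊃ j); with O(c) we get O(j).
Premise 7, O(not n ⊃ not j), contraposes to O(j ⊃ n); with O(j) we get O(n).
Premise 3, O(g ⊃ not n), contraposes to O(n ⊃ not g); with O(n) we get O(not g).
Yet premise 4 states O(g).
We now have both O(not g) and O(g) — g is simultaneously obligatory and forbidden, violating the D-axiom.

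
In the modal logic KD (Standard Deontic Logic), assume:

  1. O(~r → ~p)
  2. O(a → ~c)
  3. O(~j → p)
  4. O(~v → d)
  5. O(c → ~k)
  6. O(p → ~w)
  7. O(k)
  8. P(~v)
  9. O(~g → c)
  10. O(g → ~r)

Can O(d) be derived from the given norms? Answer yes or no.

No

Premise 4 is O(~v → d), but O(~v) is not derivable from the premises (the permission P(~v) asserts only ~O(v), not O(~v)), so it does not yield O(d).
No other premise forces O(d). An ideal world satisfying every premise can still have d false, so O(d) is not derivable.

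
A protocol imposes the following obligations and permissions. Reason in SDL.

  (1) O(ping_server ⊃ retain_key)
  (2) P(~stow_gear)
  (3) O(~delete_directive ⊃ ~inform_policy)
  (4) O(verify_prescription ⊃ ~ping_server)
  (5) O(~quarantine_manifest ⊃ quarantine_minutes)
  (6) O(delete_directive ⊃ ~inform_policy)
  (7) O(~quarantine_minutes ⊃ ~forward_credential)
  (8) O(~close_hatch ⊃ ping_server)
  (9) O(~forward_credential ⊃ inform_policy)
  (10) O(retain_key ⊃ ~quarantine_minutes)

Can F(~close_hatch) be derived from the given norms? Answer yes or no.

By case analysis on delete_directive: premise 6 gives O(delete_directive ⊃ ~inform_policy) and premise 3 gives O(~delete_directive ⊃ ~inform_policy), so O(~inform_policy) either way.
Premise 9 is O(~forward_credential ⊃ inform_policy); contrapositively O(~inform_policy ⊃ forward_credential). Since O(~inform_policy) holds, K gives O(forward_credential).
Premise 7, O(~quarantine_minutes ⊃ ~forward_credential), contraposes to O(forward_credential ⊃ quarantine_minutes); with O(forward_credential) we get O(quarantine_minutes).
Premise 10, O(retain_key ⊃ ~quarantine_minutes), contraposes to O(quarantine_minutes ⊃ ~retain_key); with O(quarantine_minutes) we get O(~retain_key).
Premise 1, O(ping_server ⊃ retain_key), contraposes to O(~retain_key ⊃ ~ping_server); with O(~retain_key) we get O(~ping_server).
Premise 8, O(~close_hatch ⊃ ping_server), contraposes to O(~ping_server ⊃ close_hatch); with O(~ping_server) we get O(close_hatch).
Premises 2, 4, 5 do not contribute to this derivation.
So O(close_hatch) holds, i.e. F(~close_hatch). The claim follows.

Yes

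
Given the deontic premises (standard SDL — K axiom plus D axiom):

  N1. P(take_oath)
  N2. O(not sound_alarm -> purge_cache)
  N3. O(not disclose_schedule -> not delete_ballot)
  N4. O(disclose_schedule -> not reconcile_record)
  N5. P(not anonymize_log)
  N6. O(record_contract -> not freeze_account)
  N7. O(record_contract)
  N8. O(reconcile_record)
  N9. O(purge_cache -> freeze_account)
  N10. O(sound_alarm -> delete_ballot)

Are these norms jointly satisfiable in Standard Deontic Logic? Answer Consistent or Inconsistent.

Inconsistent

Premise 8 states O(reconcile_record) outright.
Premise 4, O(disclose_schedule -> not reconcile_record), contraposes to O(reconcile_record -> not disclose_schedule); with O(reconcile_record) we get O(not disclose_schedule).
Applying K to premise 3 (O(not disclose_schedule -> not delete_ballot)) and O(not disclose_schedule) yields O(not delete_ballot).
Premise 10 is O(sound_alarm -> delete_ballot); contrapositively O(not delete_ballot -> not sound_alarm). Since O(not delete_ballot) holds, K gives O(not sound_alarm).
From O(not sound_alarm) and premise 2, O(not sound_alarm -> purge_cache), we obtain O(purge_cache).
With premise 9, O(purge_cache -> freeze_account), the K-axiom yields O(freeze_account).
Premise 6, O(record_contract -> not freeze_account), contraposes to O(freeze_account -> not record_contract); with O(freeze_account) we get O(not record_contract).
Yet premise 7 states O(record_contract).
We now have both O(not record_contract) and O(record_contract) — record_contract is simultaneously obligatory and forbidden, violating the D-axiom.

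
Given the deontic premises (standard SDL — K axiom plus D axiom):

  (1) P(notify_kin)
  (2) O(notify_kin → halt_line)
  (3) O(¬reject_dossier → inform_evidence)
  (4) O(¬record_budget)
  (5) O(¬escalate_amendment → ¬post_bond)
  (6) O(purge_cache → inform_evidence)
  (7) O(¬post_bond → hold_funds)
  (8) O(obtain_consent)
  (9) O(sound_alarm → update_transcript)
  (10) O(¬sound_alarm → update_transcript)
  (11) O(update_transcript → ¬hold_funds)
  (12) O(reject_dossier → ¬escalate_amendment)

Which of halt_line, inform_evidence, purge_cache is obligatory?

inform_evidence

By case analysis on sound_alarm: premise 9 gives O(sound_alarm → update_transcript) and premise 10 gives O(¬sound_alarm → update_transcript), so O(update_transcript) either way.
Applying K to premise 11 (O(update_transcript → ¬hold_funds)) and O(update_transcript) yields O(¬hold_funds).
Premise 7, O(¬post_bond → hold_funds), contraposes to O(¬hold_funds → post_bond); with O(¬hold_funds) we get O(post_bond).
The contrapositive of premise 5 (O(¬escalate_amendment → ¬post_bond)) is O(post_bond → escalate_amendment), and O(post_bond) is already established, so O(escalate_amendment).
The contrapositive of premise 12 (O(reject_dossier → ¬escalate_amendment)) is O(escalate_amendment → ¬reject_dossier), and O(escalate_amendment) is already established, so O(¬reject_dossier).
With premise 3, O(¬reject_dossier → inform_evidence), the K-axiom yields O(inform_evidence).
So O(inform_evidence) holds — inform_evidence is obligatory. None of the other listed options is made obligatory by any chain of premises.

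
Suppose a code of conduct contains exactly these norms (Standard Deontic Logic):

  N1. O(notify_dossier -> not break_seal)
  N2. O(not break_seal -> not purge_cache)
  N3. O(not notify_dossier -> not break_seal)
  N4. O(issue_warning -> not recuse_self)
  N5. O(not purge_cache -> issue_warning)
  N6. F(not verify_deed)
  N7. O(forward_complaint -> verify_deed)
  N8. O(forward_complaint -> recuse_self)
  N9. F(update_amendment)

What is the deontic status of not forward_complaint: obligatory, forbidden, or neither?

Obligatory

Premises 3 and 1 are O(not notify_dossier -> not break_seal) and O(notify_dossier -> not break_seal); every ideal world satisfies not notify_dossier or notify_dossier, so in either case not break_seal holds — hence O(not break_seal).
From O(not break_seal) and premise 2, O(not break_seal -> not purge_cache), we obtain O(not purge_cache).
From O(not purge_cache) and premise 5, O(not purge_cache -> issue_warning), we obtain O(issue_warning).
From O(issue_warning) and premise 4, O(issue_warning -> not recuse_self), we obtain O(not recuse_self).
The contrapositive of premise 8 (O(forward_complaint -> recuse_self)) is O(not recuse_self -> not forward_complaint), and O(not recuse_self) is already established, so O(not forward_complaint).
Premises 6, 7, 9 do not contribute to this derivation.
Hence not forward_complaint is obligatory.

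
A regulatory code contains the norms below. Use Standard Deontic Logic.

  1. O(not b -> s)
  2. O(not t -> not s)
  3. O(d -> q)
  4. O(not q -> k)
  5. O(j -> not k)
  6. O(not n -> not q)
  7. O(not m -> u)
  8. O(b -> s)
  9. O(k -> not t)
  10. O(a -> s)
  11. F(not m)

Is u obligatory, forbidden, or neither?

Premise 7 is O(not m -> u), but O(not m) is not derivable from the premises, so it does not yield O(u).
No premise or chain of K-axiom applications forces O(u), and none forces O(not u). So u is neither obligatory nor forbidden under these norms.

Neither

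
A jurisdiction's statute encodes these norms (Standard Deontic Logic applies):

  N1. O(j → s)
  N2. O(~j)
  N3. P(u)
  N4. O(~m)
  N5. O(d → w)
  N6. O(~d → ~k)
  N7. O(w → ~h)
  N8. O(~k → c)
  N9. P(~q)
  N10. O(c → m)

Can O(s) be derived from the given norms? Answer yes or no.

Premise 1 is O(j → s), but O(j) is not derivable from the premises, so it does not yield O(s).
No other premise forces O(s). An ideal world satisfying every premise can still have s false, so O(s) is not derivable.

No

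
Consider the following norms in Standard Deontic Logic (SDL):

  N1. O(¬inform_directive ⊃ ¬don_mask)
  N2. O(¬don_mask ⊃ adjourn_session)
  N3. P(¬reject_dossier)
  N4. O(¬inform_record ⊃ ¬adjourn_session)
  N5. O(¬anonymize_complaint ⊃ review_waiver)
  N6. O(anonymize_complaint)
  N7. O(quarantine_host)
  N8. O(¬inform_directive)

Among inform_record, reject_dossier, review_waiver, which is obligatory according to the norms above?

From premise 8 we have O(¬inform_directive).
Applying K to premise 1 (O(¬inform_directive ⊃ ¬don_mask)) and O(¬inform_directive) yields O(¬don_mask).
With premise 2, O(¬don_mask ⊃ adjourn_session), the K-axiom yields O(adjourn_session).
Premise 4, O(¬inform_record ⊃ ¬adjourn_session), contraposes to O(adjourn_session ⊃ inform_record); with O(adjourn_session) we get O(inform_record).
So O(inform_record) holds — inform_record is obligatory. None of the other listed options is made obligatory by any chain of premises.

inform_record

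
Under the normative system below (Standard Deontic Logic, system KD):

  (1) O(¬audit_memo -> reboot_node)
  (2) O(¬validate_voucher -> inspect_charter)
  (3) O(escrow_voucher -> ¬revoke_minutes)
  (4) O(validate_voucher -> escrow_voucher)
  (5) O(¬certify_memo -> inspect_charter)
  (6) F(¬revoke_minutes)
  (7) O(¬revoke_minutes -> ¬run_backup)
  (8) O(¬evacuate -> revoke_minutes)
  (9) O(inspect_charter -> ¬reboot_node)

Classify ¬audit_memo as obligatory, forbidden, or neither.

Premise 6, F(¬revoke_minutes), is equivalent to O(revoke_minutes).
The contrapositive of premise 3 (O(escrow_voucher -> ¬revoke_minutes)) is O(revoke_minutes -> ¬escrow_voucher), and O(revoke_minutes) is already established, so O(¬escrow_voucher).
Premise 4 is O(validate_voucher -> escrow_voucher); contrapositively O(¬escrow_voucher -> ¬validate_voucher). Since O(¬escrow_voucher) holds, K gives O(¬validate_voucher).
Applying K to premise 2 (O(¬validate_voucher -> inspect_charter)) and O(¬validate_voucher) yields O(inspect_charter).
Premise 9 is O(inspect_charter -> ¬reboot_node); since O(inspect_charter), deontic closure gives O(¬reboot_node).
The contrapositive of premise 1 (O(¬audit_memo -> reboot_node)) is O(¬reboot_node -> audit_memo), and O(¬reboot_node) is already established, so O(audit_memo).
Premises 5, 7, 8 do not contribute to this derivation.
Thus O(audit_memo), which is F(¬audit_memo): ¬audit_memo is forbidden.

Forbidden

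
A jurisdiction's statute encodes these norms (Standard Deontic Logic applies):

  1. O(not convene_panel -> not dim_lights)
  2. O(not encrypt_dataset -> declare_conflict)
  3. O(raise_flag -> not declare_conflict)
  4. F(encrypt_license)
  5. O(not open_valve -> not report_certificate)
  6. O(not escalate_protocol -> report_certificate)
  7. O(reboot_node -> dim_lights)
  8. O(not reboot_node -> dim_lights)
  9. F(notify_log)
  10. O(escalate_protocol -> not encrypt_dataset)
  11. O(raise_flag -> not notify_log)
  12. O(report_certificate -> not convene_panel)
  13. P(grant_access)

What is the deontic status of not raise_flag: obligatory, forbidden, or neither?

Premises 7 and 8 are O(reboot_node -> dim_lights) and O(not reboot_node -> dim_lights); every ideal world satisfies reboot_node or not reboot_node, so in either case dim_lights holds — hence O(dim_lights).
Premise 1, O(not convene_panel -> not dim_lights), contraposes to O(dim_lights -> convene_panel); with O(dim_lights) we get O(convene_panel).
Premise 12 is O(report_certificate -> not convene_panel); contrapositively O(convene_panel -> not report_certificate). Since O(convene_panel) holds, K gives O(not report_certificate).
Premise 6 is O(not escalate_protocol -> report_certificate); contrapositively O(not report_certificate -> escalate_protocol). Since O(not report_certificate) holds, K gives O(escalate_protocol).
With premise 10, O(escalate_protocol -> not encrypt_dataset), the K-axiom yields O(not encrypt_dataset).
Premise 2 is O(not encrypt_dataset -> declare_conflict); since O(not encrypt_dataset), deontic closure gives O(declare_conflict).
The contrapositive of premise 3 (O(raise_flag -> not declare_conflict)) is O(declare_conflict -> not raise_flag), and O(declare_conflict) is already established, so O(not raise_flag).
Premises 4, 5, 9, 11, 13 do not contribute to this derivation.
Hence not raise_flag is obligatory.

Obligatory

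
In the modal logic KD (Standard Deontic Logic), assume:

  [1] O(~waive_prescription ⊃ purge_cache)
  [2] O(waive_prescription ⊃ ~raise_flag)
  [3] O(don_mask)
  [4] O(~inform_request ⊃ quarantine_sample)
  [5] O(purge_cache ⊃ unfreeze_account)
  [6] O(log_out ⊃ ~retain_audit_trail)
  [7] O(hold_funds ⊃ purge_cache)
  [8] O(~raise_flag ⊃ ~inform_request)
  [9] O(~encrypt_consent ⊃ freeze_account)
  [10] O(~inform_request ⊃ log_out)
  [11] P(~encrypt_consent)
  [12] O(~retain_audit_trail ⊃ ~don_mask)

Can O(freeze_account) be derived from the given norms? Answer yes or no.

No

Premise 9 is O(~encrypt_consent ⊃ freeze_account), but O(~encrypt_consent) is not derivable from the premises (the permission P(~encrypt_consent) asserts only ~O(encrypt_consent), not O(~encrypt_consent)), so it does not yield O(freeze_account).
No other premise forces O(freeze_account). An ideal world satisfying every premise can still have freeze_account false, so O(freeze_account) is not derivable.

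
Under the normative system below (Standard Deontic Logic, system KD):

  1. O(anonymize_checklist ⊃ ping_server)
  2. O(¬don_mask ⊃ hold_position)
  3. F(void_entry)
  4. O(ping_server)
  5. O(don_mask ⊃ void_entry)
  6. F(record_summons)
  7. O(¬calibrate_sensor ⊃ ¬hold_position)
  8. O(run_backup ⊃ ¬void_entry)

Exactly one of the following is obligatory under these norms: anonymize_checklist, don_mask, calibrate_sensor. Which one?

F(void_entry) at premise 3 means O(¬void_entry).
Premise 5 is O(don_mask ⊃ void_entry); contrapositively O(¬void_entry ⊃ ¬don_mask). Since O(¬void_entry) holds, K gives O(¬don_mask).
Applying K to premise 2 (O(¬don_mask ⊃ hold_position)) and O(¬don_mask) yields O(hold_position).
The contrapositive of premise 7 (O(¬calibrate_sensor ⊃ ¬hold_position)) is O(hold_position ⊃ calibrate_sensor), and O(hold_position) is already established, so O(calibrate_sensor).
So O(calibrate_sensor) holds — calibrate_sensor is obligatory. None of the other listed options is made obligatory by any chain of premises.

calibrate_sensor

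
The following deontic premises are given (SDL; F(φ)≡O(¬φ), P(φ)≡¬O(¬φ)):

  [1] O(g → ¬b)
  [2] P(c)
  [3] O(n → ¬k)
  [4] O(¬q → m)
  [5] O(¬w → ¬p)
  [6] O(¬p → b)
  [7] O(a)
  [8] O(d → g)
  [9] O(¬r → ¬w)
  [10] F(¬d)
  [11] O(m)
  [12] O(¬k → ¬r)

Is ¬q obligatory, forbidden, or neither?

Neither

Premise 4 is O(¬q → m); even if O(m) held, inferring O(¬q) would be affirming the consequent — invalid.
No premise or chain of K-axiom applications forces O(¬q), and none forces O(q). So ¬q is neither obligatory nor forbidden under these norms.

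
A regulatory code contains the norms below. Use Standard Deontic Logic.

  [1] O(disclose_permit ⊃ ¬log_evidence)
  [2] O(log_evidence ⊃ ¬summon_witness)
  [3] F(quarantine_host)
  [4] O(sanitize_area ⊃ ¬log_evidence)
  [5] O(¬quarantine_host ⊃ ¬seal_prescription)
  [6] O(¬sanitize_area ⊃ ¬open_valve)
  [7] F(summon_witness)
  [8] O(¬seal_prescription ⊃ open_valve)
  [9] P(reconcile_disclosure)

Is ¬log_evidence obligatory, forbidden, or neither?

Premise 3 is F(quarantine_host), i.e. O(¬quarantine_host).
Applying K to premise 5 (O(¬quarantine_host ⊃ ¬seal_prescription)) and O(¬quarantine_host) yields O(¬seal_prescription).
With premise 8, O(¬seal_prescription ⊃ open_valve), the K-axiom yields O(open_valve).
The contrapositive of premise 6 (O(¬sanitize_area ⊃ ¬open_valve)) is O(open_valve ⊃ sanitize_area), and O(open_valve) is already established, so O(sanitize_area).
From O(sanitize_area) and premise 4, O(sanitize_area ⊃ ¬log_evidence), we obtain O(¬log_evidence).
Premises 1, 2, 7, 9 do not contribute to this derivation.
Hence ¬log_evidence is obligatory.

Obligatory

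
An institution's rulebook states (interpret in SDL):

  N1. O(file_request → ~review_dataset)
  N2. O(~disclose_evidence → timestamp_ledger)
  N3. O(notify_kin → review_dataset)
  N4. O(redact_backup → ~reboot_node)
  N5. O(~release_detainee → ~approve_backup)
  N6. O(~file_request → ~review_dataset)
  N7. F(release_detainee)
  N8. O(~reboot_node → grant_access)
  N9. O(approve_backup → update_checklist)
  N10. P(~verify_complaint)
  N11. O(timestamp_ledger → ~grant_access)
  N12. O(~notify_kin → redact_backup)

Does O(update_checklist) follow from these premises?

Premise 9 is O(approve_backup → update_checklist), but O(approve_backup) is not derivable from the premises, so it does not yield O(update_checklist).
No other premise forces O(update_checklist). An ideal world satisfying every premise can still have update_checklist false, so O(update_checklist) is not derivable.

No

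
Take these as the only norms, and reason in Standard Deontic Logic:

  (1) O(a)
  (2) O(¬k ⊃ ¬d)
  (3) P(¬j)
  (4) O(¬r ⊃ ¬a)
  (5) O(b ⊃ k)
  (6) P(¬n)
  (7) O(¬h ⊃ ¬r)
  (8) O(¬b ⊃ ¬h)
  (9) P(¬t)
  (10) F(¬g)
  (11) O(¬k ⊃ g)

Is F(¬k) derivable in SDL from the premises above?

Premise 1 gives O(a).
Premise 4, O(¬r ⊃ ¬a), contraposes to O(a ⊃ r); with O(a) we get O(r).
Premise 7 is O(¬h ⊃ ¬r); contrapositively O(r ⊃ h). Since O(r) holds, K gives O(h).
Premise 8, O(¬b ⊃ ¬h), contraposes to O(h ⊃ b); with O(h) we get O(b).
From O(b) and premise 5, O(b ⊃ k), we obtain O(k).
Premises 2, 3, 6, 9, 10, 11 do not contribute to this derivation.
So O(k) holds, i.e. F(¬k). The claim follows.

Yes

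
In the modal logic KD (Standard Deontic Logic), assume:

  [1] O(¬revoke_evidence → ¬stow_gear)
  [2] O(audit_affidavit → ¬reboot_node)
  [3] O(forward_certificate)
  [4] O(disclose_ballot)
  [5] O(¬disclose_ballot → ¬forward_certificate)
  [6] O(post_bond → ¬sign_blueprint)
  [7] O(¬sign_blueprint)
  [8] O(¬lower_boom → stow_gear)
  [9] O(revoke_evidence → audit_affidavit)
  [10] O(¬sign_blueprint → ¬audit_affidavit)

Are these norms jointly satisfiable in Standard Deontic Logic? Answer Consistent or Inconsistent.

Consistent

Premise 5 is O(¬disclose_ballot → ¬forward_certificate), but O(¬disclose_ballot) is not derivable from the premises, so it does not yield O(¬forward_certificate).
So O(¬forward_certificate) is not derivable, and the apparent clash with O(forward_certificate) does not arise.
A world satisfying every obligation exists (e.g. audit_affidavit=false, disclose_ballot=true, forward_certificate=true, lower_boom=true, post_bond=false, reboot_node=false, revoke_evidence=false, sign_blueprint=false, stow_gear=false); no atom is both obligatory and forbidden, so the set is consistent.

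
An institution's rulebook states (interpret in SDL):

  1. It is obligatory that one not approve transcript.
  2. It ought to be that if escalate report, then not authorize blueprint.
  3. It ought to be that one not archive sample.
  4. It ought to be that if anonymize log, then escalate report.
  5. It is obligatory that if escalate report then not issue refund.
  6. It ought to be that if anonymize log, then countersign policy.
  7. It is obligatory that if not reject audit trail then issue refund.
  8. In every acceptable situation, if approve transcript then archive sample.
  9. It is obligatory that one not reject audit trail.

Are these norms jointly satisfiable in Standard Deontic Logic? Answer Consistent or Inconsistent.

Premise 8 is O(approve_transcript → archive_sample), but O(approve_transcript) is not derivable from the premises, so it does not yield O(archive_sample).
So O(archive_sample) is not derivable, and the apparent clash with O(¬archive_sample) does not arise.
A world satisfying every obligation exists (e.g. anonymize_log=false, approve_transcript=false, archive_sample=false, authorize_blueprint=false, countersign_policy=false, escalate_report=false, issue_refund=true, reject_audit_trail=false); no atom is both obligatory and forbidden, so the set is consistent.

Consistent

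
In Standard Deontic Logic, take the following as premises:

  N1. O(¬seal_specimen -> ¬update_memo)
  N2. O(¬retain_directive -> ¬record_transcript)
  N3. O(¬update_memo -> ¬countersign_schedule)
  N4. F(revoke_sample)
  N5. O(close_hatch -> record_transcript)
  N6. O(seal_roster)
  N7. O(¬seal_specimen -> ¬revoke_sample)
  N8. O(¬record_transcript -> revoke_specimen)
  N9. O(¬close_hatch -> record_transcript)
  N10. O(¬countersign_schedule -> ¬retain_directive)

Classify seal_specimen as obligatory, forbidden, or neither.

Premises 5 and 9 are O(close_hatch -> record_transcript) and O(¬close_hatch -> record_transcript); every ideal world satisfies close_hatch or ¬close_hatch, so in either case record_transcript holds — hence O(record_transcript).
Premise 2, O(¬retain_directive -> ¬record_transcript), contraposes to O(record_transcript -> retain_directive); with O(record_transcript) we get O(retain_directive).
Premise 10 is O(¬countersign_schedule -> ¬retain_directive); contrapositively O(retain_directive -> countersign_schedule). Since O(retain_directive) holds, K gives O(countersign_schedule).
Premise 3 is O(¬update_memo -> ¬countersign_schedule); contrapositively O(countersign_schedule -> update_memo). Since O(countersign_schedule) holds, K gives O(update_memo).
Premise 1, O(¬seal_specimen -> ¬update_memo), contraposes to O(update_memo -> seal_specimen); with O(update_memo) we get O(seal_specimen).
Premises 4, 6, 7, 8 do not contribute to this derivation.
Hence seal_specimen is obligatory.

Obligatory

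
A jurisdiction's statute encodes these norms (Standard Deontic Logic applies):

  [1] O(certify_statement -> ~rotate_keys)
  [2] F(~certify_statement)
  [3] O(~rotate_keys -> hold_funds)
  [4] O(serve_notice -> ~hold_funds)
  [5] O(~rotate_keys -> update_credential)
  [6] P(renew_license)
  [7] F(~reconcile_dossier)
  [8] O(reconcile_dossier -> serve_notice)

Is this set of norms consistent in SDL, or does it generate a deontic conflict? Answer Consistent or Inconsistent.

Premise 7, F(~reconcile_dossier), is equivalent to O(reconcile_dossier).
Premise 8 is O(reconcile_dossier -> serve_notice); since O(reconcile_dossier), deontic closure gives O(serve_notice).
From O(serve_notice) and premise 4, O(serve_notice -> ~hold_funds), we obtain O(~hold_funds).
Premise 3 is O(~rotate_keys -> hold_funds); contrapositively O(~hold_funds -> rotate_keys). Since O(~hold_funds) holds, K gives O(rotate_keys).
Premise 1, O(certify_statement -> ~rotate_keys), contraposes to O(rotate_keys -> ~certify_statement); with O(rotate_keys) we get O(~certify_statement).
However, F(~certify_statement) at premise 2 amounts to O(certify_statement).
We now have both O(~certify_statement) and O(certify_statement) — certify_statement is simultaneously obligatory and forbidden, violating the D-axiom.

Inconsistent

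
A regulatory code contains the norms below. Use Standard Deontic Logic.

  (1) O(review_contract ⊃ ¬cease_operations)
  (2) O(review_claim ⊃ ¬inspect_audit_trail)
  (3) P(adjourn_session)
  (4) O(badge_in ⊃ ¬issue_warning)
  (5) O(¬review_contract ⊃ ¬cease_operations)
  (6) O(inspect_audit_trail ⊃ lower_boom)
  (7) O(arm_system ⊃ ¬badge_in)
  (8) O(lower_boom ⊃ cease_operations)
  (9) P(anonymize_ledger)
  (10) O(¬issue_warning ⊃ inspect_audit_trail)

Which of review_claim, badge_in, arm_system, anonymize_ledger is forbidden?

badge_in

Premises 1 and 5 are O(review_contract ⊃ ¬cease_operations) and O(¬review_contract ⊃ ¬cease_operations); every ideal world satisfies review_contract or ¬review_contract, so in either case ¬cease_operations holds — hence O(¬cease_operations).
Premise 8, O(lower_boom ⊃ cease_operations), contraposes to O(¬cease_operations ⊃ ¬lower_boom); with O(¬cease_operations) we get O(¬lower_boom).
The contrapositive of premise 6 (O(inspect_audit_trail ⊃ lower_boom)) is O(¬lower_boom ⊃ ¬inspect_audit_trail), and O(¬lower_boom) is already established, so O(¬inspect_audit_trail).
The contrapositive of premise 10 (O(¬issue_warning ⊃ inspect_audit_trail)) is O(¬inspect_audit_trail ⊃ issue_warning), and O(¬inspect_audit_trail) is already established, so O(issue_warning).
Premise 4 is O(badge_in ⊃ ¬issue_warning); contrapositively O(issue_warning ⊃ ¬badge_in). Since O(issue_warning) holds, K gives O(¬badge_in).
So O(¬badge_in) holds, i.e. badge_in is forbidden. None of the other listed options is forbidden under the premises.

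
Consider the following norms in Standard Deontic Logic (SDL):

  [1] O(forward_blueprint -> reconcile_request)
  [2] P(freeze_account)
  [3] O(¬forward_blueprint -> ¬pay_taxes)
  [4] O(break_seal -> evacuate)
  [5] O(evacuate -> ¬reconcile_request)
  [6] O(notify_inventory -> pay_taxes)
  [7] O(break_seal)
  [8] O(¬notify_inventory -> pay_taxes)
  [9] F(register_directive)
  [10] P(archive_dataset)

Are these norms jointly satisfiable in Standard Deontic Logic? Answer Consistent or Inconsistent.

Premises 6 and 8 are O(notify_inventory -> pay_taxes) and O(¬notify_inventory -> pay_taxes); every ideal world satisfies notify_inventory or ¬notify_inventory, so in either case pay_taxes holds — hence O(pay_taxes).
Premise 3 is O(¬forward_blueprint -> ¬pay_taxes); contrapositively O(pay_taxes -> forward_blueprint). Since O(pay_taxes) holds, K gives O(forward_blueprint).
With premise 1, O(forward_blueprint -> reconcile_request), the K-axiom yields O(reconcile_request).
The contrapositive of premise 5 (O(evacuate -> ¬reconcile_request)) is O(reconcile_request -> ¬evacuate), and O(reconcile_request) is already established, so O(¬evacuate).
Premise 4 is O(break_seal -> evacuate); contrapositively O(¬evacuate -> ¬break_seal). Since O(¬evacuate) holds, K gives O(¬break_seal).
But premise 7 directly asserts O(break_seal).
We now have both O(¬break_seal) and O(break_seal) — break_seal is simultaneously obligatory and forbidden, violating the D-axiom.

Inconsistent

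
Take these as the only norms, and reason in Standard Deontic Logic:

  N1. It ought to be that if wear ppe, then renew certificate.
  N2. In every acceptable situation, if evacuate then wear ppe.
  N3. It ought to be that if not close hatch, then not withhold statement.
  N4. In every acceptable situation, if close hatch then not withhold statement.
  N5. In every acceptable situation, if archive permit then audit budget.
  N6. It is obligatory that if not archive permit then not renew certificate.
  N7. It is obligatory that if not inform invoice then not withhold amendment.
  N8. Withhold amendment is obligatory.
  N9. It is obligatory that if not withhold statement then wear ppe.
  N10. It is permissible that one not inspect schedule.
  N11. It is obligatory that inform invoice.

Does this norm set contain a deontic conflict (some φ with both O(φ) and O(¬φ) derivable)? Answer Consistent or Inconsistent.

Consistent

Premise 7 is O(¬inform_invoice → ¬withhold_amendment), but O(¬inform_invoice) is not derivable from the premises, so it does not yield O(¬withhold_amendment).
So O(¬withhold_amendment) is not derivable, and the apparent clash with O(withhold_amendment) does not arise.
A world satisfying every obligation exists (e.g. archive_permit=true, audit_budget=true, close_hatch=false, evacuate=false, inform_invoice=true, inspect_schedule=false, renew_certificate=true, wear_ppe=true, withhold_amendment=true, withhold_statement=false); no atom is both obligatory and forbidden, so the set is consistent.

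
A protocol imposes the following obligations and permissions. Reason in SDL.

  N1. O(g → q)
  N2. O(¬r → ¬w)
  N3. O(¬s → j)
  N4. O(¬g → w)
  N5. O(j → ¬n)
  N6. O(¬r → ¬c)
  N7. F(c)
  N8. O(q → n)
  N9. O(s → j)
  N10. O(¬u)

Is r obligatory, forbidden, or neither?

Obligatory

Premises 9 and 3 are O(s → j) and O(¬s → j); every ideal world satisfies s or ¬s, so in either case j holds — hence O(j).
From O(j) and premise 5, O(j → ¬n), we obtain O(¬n).
Premise 8, O(q → n), contraposes to O(¬n → ¬q); with O(¬n) we get O(¬q).
The contrapositive of premise 1 (O(g → q)) is O(¬q → ¬g), and O(¬q) is already established, so O(¬g).
Applying K to premise 4 (O(¬g → w)) and O(¬g) yields O(w).
Premise 2 is O(¬r → ¬w); contrapositively O(w → r). Since O(w) holds, K gives O(r).
Premises 6, 7, 10 do not contribute to this derivation.
Hence r is obligatory.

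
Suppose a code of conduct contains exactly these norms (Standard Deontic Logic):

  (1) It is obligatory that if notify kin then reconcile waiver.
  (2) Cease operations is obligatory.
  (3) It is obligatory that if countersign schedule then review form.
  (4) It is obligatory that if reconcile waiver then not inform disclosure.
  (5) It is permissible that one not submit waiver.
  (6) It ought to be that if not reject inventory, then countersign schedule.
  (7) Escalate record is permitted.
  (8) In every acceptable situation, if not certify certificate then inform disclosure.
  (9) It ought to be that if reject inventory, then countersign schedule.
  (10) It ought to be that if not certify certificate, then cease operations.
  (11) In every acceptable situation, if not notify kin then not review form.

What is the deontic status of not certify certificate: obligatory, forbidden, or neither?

Forbidden

Premises 9 and 6 are O(reject_inventory → countersign_schedule) and O(¬reject_inventory → countersign_schedule); every ideal world satisfies reject_inventory or ¬reject_inventory, so in either case countersign_schedule holds — hence O(countersign_schedule).
Premise 3 is O(countersign_schedule → review_form); since O(countersign_schedule), deontic closure gives O(review_form).
Premise 11 is O(¬notify_kin → ¬review_form); contrapositively O(review_form → notify_kin). Since O(review_form) holds, K gives O(notify_kin).
From O(notify_kin) and premise 1, O(notify_kin → reconcile_waiver), we obtain O(reconcile_waiver).
From O(reconcile_waiver) and premise 4, O(reconcile_waiver → ¬inform_disclosure), we obtain O(¬inform_disclosure).
The contrapositive of premise 8 (O(¬certify_certificate → inform_disclosure)) is O(¬inform_disclosure → certify_certificate), and O(¬inform_disclosure) is already established, so O(certify_certificate).
Premises 2, 5, 7, 10 do not contribute to this derivation.
Thus O(certify_certificate), which is F(¬certify_certificate): ¬certify_certificate is forbidden.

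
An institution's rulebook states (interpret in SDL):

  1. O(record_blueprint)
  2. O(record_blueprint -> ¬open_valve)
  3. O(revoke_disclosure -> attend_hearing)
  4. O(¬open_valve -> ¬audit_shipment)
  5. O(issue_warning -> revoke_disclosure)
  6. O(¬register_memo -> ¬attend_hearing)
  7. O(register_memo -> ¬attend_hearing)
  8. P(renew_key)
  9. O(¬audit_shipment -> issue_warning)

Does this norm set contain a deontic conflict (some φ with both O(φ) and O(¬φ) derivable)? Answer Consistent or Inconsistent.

By case analysis on ¬register_memo: premise 6 gives O(¬register_memo -> ¬attend_hearing) and premise 7 gives O(register_memo -> ¬attend_hearing), so O(¬attend_hearing) either way.
Premise 3, O(revoke_disclosure -> attend_hearing), contraposes to O(¬attend_hearing -> ¬revoke_disclosure); with O(¬attend_hearing) we get O(¬revoke_disclosure).
The contrapositive of premise 5 (O(issue_warning -> revoke_disclosure)) is O(¬revoke_disclosure -> ¬issue_warning), and O(¬revoke_disclosure) is already established, so O(¬issue_warning).
Premise 9, O(¬audit_shipment -> issue_warning), contraposes to O(¬issue_warning -> audit_shipment); with O(¬issue_warning) we get O(audit_shipment).
Premise 4, O(¬open_valve -> ¬audit_shipment), contraposes to O(audit_shipment -> open_valve); with O(audit_shipment) we get O(open_valve).
Premise 2, O(record_blueprint -> ¬open_valve), contraposes to O(open_valve -> ¬record_blueprint); with O(open_valve) we get O(¬record_blueprint).
But premise 1 directly asserts O(record_blueprint).
We now have both O(¬record_blueprint) and O(record_blueprint) — record_blueprint is simultaneously obligatory and forbidden, violating the D-axiom.

Inconsistent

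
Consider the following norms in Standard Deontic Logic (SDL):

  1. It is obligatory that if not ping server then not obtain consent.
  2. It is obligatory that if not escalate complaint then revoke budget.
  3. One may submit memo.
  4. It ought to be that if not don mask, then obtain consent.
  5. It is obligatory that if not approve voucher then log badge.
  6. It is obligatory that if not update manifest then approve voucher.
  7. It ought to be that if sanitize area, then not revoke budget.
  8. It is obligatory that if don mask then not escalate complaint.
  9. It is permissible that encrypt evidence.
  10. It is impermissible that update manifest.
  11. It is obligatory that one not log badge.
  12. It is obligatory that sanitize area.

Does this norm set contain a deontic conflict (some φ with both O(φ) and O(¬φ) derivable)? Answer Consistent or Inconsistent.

Premise 5 is O(¬approve_voucher → log_badge), but O(¬approve_voucher) is not derivable from the premises, so it does not yield O(log_badge).
So O(log_badge) is not derivable, and the apparent clash with O(¬log_badge) does not arise.
A world satisfying every obligation exists (e.g. approve_voucher=true, don_mask=false, encrypt_evidence=false, escalate_complaint=true, log_badge=false, obtain_consent=true, ping_server=true, revoke_budget=false, sanitize_area=true, submit_memo=false, update_manifest=false); no atom is both obligatory and forbidden, so the set is consistent.

Consistent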